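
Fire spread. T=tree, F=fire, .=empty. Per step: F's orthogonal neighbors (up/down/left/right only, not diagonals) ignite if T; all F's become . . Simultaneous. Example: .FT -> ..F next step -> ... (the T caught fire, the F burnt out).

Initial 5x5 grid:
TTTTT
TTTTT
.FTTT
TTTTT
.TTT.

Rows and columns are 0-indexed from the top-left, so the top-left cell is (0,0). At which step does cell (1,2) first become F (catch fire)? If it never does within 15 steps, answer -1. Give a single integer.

Step 1: cell (1,2)='T' (+3 fires, +1 burnt)
Step 2: cell (1,2)='F' (+7 fires, +3 burnt)
  -> target ignites at step 2
Step 3: cell (1,2)='.' (+6 fires, +7 burnt)
Step 4: cell (1,2)='.' (+4 fires, +6 burnt)
Step 5: cell (1,2)='.' (+1 fires, +4 burnt)
Step 6: cell (1,2)='.' (+0 fires, +1 burnt)
  fire out at step 6

2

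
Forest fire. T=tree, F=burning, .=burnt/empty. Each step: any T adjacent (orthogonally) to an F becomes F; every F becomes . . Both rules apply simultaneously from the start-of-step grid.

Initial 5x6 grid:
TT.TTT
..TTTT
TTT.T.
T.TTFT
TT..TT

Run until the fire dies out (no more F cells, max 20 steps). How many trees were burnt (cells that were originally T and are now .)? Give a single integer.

Answer: 19

Derivation:
Step 1: +4 fires, +1 burnt (F count now 4)
Step 2: +3 fires, +4 burnt (F count now 3)
Step 3: +4 fires, +3 burnt (F count now 4)
Step 4: +4 fires, +4 burnt (F count now 4)
Step 5: +1 fires, +4 burnt (F count now 1)
Step 6: +1 fires, +1 burnt (F count now 1)
Step 7: +1 fires, +1 burnt (F count now 1)
Step 8: +1 fires, +1 burnt (F count now 1)
Step 9: +0 fires, +1 burnt (F count now 0)
Fire out after step 9
Initially T: 21, now '.': 28
Total burnt (originally-T cells now '.'): 19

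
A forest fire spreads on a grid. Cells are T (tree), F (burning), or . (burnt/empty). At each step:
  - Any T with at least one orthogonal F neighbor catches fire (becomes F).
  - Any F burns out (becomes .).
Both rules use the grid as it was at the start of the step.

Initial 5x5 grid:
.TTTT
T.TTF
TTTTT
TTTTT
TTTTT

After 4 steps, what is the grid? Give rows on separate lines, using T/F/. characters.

Step 1: 3 trees catch fire, 1 burn out
  .TTTF
  T.TF.
  TTTTF
  TTTTT
  TTTTT
Step 2: 4 trees catch fire, 3 burn out
  .TTF.
  T.F..
  TTTF.
  TTTTF
  TTTTT
Step 3: 4 trees catch fire, 4 burn out
  .TF..
  T....
  TTF..
  TTTF.
  TTTTF
Step 4: 4 trees catch fire, 4 burn out
  .F...
  T....
  TF...
  TTF..
  TTTF.

.F...
T....
TF...
TTF..
TTTF.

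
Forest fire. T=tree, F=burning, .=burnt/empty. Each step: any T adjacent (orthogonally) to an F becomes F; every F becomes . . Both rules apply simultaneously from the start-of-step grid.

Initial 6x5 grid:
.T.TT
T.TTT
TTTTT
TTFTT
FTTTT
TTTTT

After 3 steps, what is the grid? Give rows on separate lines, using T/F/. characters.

Step 1: 7 trees catch fire, 2 burn out
  .T.TT
  T.TTT
  TTFTT
  FF.FT
  .FFTT
  FTTTT
Step 2: 8 trees catch fire, 7 burn out
  .T.TT
  T.FTT
  FF.FT
  ....F
  ...FT
  .FFTT
Step 3: 5 trees catch fire, 8 burn out
  .T.TT
  F..FT
  ....F
  .....
  ....F
  ...FT

.T.TT
F..FT
....F
.....
....F
...FT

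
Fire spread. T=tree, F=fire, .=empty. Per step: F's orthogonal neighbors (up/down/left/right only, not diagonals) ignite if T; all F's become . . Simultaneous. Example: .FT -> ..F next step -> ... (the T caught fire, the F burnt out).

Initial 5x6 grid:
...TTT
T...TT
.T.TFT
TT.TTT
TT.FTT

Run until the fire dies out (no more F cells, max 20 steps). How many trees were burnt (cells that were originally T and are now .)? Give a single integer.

Step 1: +6 fires, +2 burnt (F count now 6)
Step 2: +4 fires, +6 burnt (F count now 4)
Step 3: +2 fires, +4 burnt (F count now 2)
Step 4: +0 fires, +2 burnt (F count now 0)
Fire out after step 4
Initially T: 18, now '.': 24
Total burnt (originally-T cells now '.'): 12

Answer: 12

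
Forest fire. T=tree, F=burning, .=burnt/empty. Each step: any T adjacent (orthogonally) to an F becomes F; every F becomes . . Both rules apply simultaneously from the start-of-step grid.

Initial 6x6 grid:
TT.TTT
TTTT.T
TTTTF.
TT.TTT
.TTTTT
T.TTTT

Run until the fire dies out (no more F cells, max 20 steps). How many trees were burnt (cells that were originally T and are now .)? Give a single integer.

Answer: 28

Derivation:
Step 1: +2 fires, +1 burnt (F count now 2)
Step 2: +5 fires, +2 burnt (F count now 5)
Step 3: +6 fires, +5 burnt (F count now 6)
Step 4: +7 fires, +6 burnt (F count now 7)
Step 5: +6 fires, +7 burnt (F count now 6)
Step 6: +2 fires, +6 burnt (F count now 2)
Step 7: +0 fires, +2 burnt (F count now 0)
Fire out after step 7
Initially T: 29, now '.': 35
Total burnt (originally-T cells now '.'): 28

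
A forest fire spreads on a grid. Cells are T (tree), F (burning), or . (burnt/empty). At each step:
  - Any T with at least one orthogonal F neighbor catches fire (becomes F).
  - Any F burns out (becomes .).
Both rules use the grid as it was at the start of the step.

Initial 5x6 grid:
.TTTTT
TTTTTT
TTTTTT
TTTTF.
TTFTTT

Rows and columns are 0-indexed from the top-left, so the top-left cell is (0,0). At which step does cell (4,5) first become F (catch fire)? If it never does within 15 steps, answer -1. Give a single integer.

Step 1: cell (4,5)='T' (+6 fires, +2 burnt)
Step 2: cell (4,5)='F' (+7 fires, +6 burnt)
  -> target ignites at step 2
Step 3: cell (4,5)='.' (+6 fires, +7 burnt)
Step 4: cell (4,5)='.' (+5 fires, +6 burnt)
Step 5: cell (4,5)='.' (+2 fires, +5 burnt)
Step 6: cell (4,5)='.' (+0 fires, +2 burnt)
  fire out at step 6

2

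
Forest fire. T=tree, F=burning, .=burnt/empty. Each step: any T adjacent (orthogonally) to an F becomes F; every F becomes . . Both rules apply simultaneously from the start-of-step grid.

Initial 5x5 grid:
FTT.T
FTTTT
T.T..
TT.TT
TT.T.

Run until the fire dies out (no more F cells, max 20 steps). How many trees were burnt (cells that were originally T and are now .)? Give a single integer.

Step 1: +3 fires, +2 burnt (F count now 3)
Step 2: +3 fires, +3 burnt (F count now 3)
Step 3: +4 fires, +3 burnt (F count now 4)
Step 4: +2 fires, +4 burnt (F count now 2)
Step 5: +1 fires, +2 burnt (F count now 1)
Step 6: +0 fires, +1 burnt (F count now 0)
Fire out after step 6
Initially T: 16, now '.': 22
Total burnt (originally-T cells now '.'): 13

Answer: 13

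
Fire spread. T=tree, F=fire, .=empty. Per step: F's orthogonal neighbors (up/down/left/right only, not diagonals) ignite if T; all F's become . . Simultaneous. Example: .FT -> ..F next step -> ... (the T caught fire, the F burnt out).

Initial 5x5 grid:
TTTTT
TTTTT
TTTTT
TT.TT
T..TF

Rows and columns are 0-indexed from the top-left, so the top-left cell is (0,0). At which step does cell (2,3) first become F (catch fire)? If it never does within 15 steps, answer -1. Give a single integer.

Step 1: cell (2,3)='T' (+2 fires, +1 burnt)
Step 2: cell (2,3)='T' (+2 fires, +2 burnt)
Step 3: cell (2,3)='F' (+2 fires, +2 burnt)
  -> target ignites at step 3
Step 4: cell (2,3)='.' (+3 fires, +2 burnt)
Step 5: cell (2,3)='.' (+3 fires, +3 burnt)
Step 6: cell (2,3)='.' (+4 fires, +3 burnt)
Step 7: cell (2,3)='.' (+3 fires, +4 burnt)
Step 8: cell (2,3)='.' (+2 fires, +3 burnt)
Step 9: cell (2,3)='.' (+0 fires, +2 burnt)
  fire out at step 9

3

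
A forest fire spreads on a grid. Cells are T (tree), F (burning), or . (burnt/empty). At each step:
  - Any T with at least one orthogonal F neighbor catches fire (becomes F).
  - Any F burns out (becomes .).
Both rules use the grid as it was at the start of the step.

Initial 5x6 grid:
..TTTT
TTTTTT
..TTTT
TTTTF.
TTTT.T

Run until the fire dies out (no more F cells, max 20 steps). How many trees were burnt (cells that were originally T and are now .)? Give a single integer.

Step 1: +2 fires, +1 burnt (F count now 2)
Step 2: +5 fires, +2 burnt (F count now 5)
Step 3: +6 fires, +5 burnt (F count now 6)
Step 4: +5 fires, +6 burnt (F count now 5)
Step 5: +3 fires, +5 burnt (F count now 3)
Step 6: +1 fires, +3 burnt (F count now 1)
Step 7: +0 fires, +1 burnt (F count now 0)
Fire out after step 7
Initially T: 23, now '.': 29
Total burnt (originally-T cells now '.'): 22

Answer: 22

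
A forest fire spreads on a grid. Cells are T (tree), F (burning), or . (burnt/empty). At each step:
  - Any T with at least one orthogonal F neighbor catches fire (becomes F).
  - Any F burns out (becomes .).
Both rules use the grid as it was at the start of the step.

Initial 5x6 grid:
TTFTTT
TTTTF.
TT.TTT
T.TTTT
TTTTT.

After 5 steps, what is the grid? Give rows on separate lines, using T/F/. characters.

Step 1: 6 trees catch fire, 2 burn out
  TF.FFT
  TTFF..
  TT.TFT
  T.TTTT
  TTTTT.
Step 2: 6 trees catch fire, 6 burn out
  F....F
  TF....
  TT.F.F
  T.TTFT
  TTTTT.
Step 3: 5 trees catch fire, 6 burn out
  ......
  F.....
  TF....
  T.TF.F
  TTTTF.
Step 4: 3 trees catch fire, 5 burn out
  ......
  ......
  F.....
  T.F...
  TTTF..
Step 5: 2 trees catch fire, 3 burn out
  ......
  ......
  ......
  F.....
  TTF...

......
......
......
F.....
TTF...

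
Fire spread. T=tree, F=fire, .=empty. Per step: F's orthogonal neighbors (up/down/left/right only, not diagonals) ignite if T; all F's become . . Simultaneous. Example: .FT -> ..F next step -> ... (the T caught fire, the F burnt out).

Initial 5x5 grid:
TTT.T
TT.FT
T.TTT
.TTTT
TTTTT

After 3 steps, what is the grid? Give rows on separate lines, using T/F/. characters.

Step 1: 2 trees catch fire, 1 burn out
  TTT.T
  TT..F
  T.TFT
  .TTTT
  TTTTT
Step 2: 4 trees catch fire, 2 burn out
  TTT.F
  TT...
  T.F.F
  .TTFT
  TTTTT
Step 3: 3 trees catch fire, 4 burn out
  TTT..
  TT...
  T....
  .TF.F
  TTTFT

TTT..
TT...
T....
.TF.F
TTTFT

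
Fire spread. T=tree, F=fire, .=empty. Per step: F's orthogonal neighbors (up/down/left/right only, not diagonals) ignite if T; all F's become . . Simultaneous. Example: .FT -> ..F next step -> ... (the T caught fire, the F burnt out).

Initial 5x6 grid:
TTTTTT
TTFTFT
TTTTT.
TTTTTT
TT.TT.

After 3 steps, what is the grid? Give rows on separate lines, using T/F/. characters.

Step 1: 7 trees catch fire, 2 burn out
  TTFTFT
  TF.F.F
  TTFTF.
  TTTTTT
  TT.TT.
Step 2: 8 trees catch fire, 7 burn out
  TF.F.F
  F.....
  TF.F..
  TTFTFT
  TT.TT.
Step 3: 6 trees catch fire, 8 burn out
  F.....
  ......
  F.....
  TF.F.F
  TT.TF.

F.....
......
F.....
TF.F.F
TT.TF.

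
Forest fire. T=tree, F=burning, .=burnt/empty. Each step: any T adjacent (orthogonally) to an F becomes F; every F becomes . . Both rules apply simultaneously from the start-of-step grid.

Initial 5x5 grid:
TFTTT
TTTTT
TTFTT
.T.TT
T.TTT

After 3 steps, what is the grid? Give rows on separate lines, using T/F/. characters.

Step 1: 6 trees catch fire, 2 burn out
  F.FTT
  TFFTT
  TF.FT
  .T.TT
  T.TTT
Step 2: 7 trees catch fire, 6 burn out
  ...FT
  F..FT
  F...F
  .F.FT
  T.TTT
Step 3: 4 trees catch fire, 7 burn out
  ....F
  ....F
  .....
  ....F
  T.TFT

....F
....F
.....
....F
T.TFT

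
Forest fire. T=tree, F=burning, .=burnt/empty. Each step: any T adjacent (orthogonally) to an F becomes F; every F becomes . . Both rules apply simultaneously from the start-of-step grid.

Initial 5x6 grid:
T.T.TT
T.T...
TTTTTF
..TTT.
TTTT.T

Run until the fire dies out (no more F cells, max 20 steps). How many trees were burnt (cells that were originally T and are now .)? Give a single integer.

Step 1: +1 fires, +1 burnt (F count now 1)
Step 2: +2 fires, +1 burnt (F count now 2)
Step 3: +2 fires, +2 burnt (F count now 2)
Step 4: +4 fires, +2 burnt (F count now 4)
Step 5: +3 fires, +4 burnt (F count now 3)
Step 6: +2 fires, +3 burnt (F count now 2)
Step 7: +2 fires, +2 burnt (F count now 2)
Step 8: +0 fires, +2 burnt (F count now 0)
Fire out after step 8
Initially T: 19, now '.': 27
Total burnt (originally-T cells now '.'): 16

Answer: 16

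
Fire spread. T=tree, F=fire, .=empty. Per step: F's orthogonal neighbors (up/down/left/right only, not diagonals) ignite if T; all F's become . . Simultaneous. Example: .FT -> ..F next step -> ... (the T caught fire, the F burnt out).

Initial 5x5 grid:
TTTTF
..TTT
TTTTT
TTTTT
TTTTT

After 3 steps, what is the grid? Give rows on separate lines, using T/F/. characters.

Step 1: 2 trees catch fire, 1 burn out
  TTTF.
  ..TTF
  TTTTT
  TTTTT
  TTTTT
Step 2: 3 trees catch fire, 2 burn out
  TTF..
  ..TF.
  TTTTF
  TTTTT
  TTTTT
Step 3: 4 trees catch fire, 3 burn out
  TF...
  ..F..
  TTTF.
  TTTTF
  TTTTT

TF...
..F..
TTTF.
TTTTF
TTTTT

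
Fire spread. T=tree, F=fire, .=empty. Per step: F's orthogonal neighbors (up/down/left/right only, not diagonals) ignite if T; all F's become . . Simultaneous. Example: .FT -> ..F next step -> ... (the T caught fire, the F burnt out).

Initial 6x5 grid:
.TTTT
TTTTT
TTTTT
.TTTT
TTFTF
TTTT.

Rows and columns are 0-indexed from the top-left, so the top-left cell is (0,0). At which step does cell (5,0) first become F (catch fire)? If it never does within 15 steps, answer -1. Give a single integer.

Step 1: cell (5,0)='T' (+5 fires, +2 burnt)
Step 2: cell (5,0)='T' (+7 fires, +5 burnt)
Step 3: cell (5,0)='F' (+5 fires, +7 burnt)
  -> target ignites at step 3
Step 4: cell (5,0)='.' (+5 fires, +5 burnt)
Step 5: cell (5,0)='.' (+3 fires, +5 burnt)
Step 6: cell (5,0)='.' (+0 fires, +3 burnt)
  fire out at step 6

3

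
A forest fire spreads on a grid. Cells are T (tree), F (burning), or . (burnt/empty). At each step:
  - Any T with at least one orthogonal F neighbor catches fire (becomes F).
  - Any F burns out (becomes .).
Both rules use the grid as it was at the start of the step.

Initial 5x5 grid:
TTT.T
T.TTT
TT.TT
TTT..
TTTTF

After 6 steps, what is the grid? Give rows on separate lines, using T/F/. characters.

Step 1: 1 trees catch fire, 1 burn out
  TTT.T
  T.TTT
  TT.TT
  TTT..
  TTTF.
Step 2: 1 trees catch fire, 1 burn out
  TTT.T
  T.TTT
  TT.TT
  TTT..
  TTF..
Step 3: 2 trees catch fire, 1 burn out
  TTT.T
  T.TTT
  TT.TT
  TTF..
  TF...
Step 4: 2 trees catch fire, 2 burn out
  TTT.T
  T.TTT
  TT.TT
  TF...
  F....
Step 5: 2 trees catch fire, 2 burn out
  TTT.T
  T.TTT
  TF.TT
  F....
  .....
Step 6: 1 trees catch fire, 2 burn out
  TTT.T
  T.TTT
  F..TT
  .....
  .....

TTT.T
T.TTT
F..TT
.....
.....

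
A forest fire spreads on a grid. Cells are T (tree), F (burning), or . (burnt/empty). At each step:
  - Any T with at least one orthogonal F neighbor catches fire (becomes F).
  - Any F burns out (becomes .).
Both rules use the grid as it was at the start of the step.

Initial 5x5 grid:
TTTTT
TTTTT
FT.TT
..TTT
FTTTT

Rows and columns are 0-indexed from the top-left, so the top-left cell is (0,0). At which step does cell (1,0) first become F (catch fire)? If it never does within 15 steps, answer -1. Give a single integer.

Step 1: cell (1,0)='F' (+3 fires, +2 burnt)
  -> target ignites at step 1
Step 2: cell (1,0)='.' (+3 fires, +3 burnt)
Step 3: cell (1,0)='.' (+4 fires, +3 burnt)
Step 4: cell (1,0)='.' (+4 fires, +4 burnt)
Step 5: cell (1,0)='.' (+4 fires, +4 burnt)
Step 6: cell (1,0)='.' (+2 fires, +4 burnt)
Step 7: cell (1,0)='.' (+0 fires, +2 burnt)
  fire out at step 7

1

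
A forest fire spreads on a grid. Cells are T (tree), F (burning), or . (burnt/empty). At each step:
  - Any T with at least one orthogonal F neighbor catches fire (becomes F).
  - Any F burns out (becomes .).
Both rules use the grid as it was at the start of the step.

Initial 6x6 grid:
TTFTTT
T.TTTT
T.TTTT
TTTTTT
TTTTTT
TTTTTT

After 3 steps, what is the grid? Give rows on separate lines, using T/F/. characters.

Step 1: 3 trees catch fire, 1 burn out
  TF.FTT
  T.FTTT
  T.TTTT
  TTTTTT
  TTTTTT
  TTTTTT
Step 2: 4 trees catch fire, 3 burn out
  F...FT
  T..FTT
  T.FTTT
  TTTTTT
  TTTTTT
  TTTTTT
Step 3: 5 trees catch fire, 4 burn out
  .....F
  F...FT
  T..FTT
  TTFTTT
  TTTTTT
  TTTTTT

.....F
F...FT
T..FTT
TTFTTT
TTTTTT
TTTTTT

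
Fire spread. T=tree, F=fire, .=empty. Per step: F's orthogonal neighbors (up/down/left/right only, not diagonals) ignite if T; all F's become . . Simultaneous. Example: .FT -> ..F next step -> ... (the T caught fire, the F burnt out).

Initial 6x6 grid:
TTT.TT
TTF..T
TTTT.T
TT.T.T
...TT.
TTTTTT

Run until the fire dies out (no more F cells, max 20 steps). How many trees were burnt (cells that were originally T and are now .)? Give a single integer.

Step 1: +3 fires, +1 burnt (F count now 3)
Step 2: +4 fires, +3 burnt (F count now 4)
Step 3: +4 fires, +4 burnt (F count now 4)
Step 4: +2 fires, +4 burnt (F count now 2)
Step 5: +2 fires, +2 burnt (F count now 2)
Step 6: +2 fires, +2 burnt (F count now 2)
Step 7: +2 fires, +2 burnt (F count now 2)
Step 8: +1 fires, +2 burnt (F count now 1)
Step 9: +0 fires, +1 burnt (F count now 0)
Fire out after step 9
Initially T: 25, now '.': 31
Total burnt (originally-T cells now '.'): 20

Answer: 20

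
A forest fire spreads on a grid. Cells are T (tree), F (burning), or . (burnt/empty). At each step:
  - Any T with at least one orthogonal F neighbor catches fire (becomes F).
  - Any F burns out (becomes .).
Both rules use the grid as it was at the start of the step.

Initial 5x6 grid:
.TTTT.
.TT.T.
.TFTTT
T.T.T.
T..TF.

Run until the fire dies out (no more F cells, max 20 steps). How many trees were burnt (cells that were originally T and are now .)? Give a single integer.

Step 1: +6 fires, +2 burnt (F count now 6)
Step 2: +3 fires, +6 burnt (F count now 3)
Step 3: +4 fires, +3 burnt (F count now 4)
Step 4: +1 fires, +4 burnt (F count now 1)
Step 5: +0 fires, +1 burnt (F count now 0)
Fire out after step 5
Initially T: 16, now '.': 28
Total burnt (originally-T cells now '.'): 14

Answer: 14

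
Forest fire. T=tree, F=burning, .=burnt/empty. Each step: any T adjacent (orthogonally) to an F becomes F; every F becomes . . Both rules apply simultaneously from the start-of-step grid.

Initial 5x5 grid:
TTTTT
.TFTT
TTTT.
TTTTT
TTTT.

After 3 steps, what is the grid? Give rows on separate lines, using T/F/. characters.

Step 1: 4 trees catch fire, 1 burn out
  TTFTT
  .F.FT
  TTFT.
  TTTTT
  TTTT.
Step 2: 6 trees catch fire, 4 burn out
  TF.FT
  ....F
  TF.F.
  TTFTT
  TTTT.
Step 3: 6 trees catch fire, 6 burn out
  F...F
  .....
  F....
  TF.FT
  TTFT.

F...F
.....
F....
TF.FT
TTFT.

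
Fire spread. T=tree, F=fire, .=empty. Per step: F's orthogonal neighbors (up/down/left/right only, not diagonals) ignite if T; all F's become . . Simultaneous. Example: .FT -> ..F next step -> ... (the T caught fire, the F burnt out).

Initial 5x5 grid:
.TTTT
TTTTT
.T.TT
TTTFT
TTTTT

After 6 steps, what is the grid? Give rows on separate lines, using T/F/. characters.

Step 1: 4 trees catch fire, 1 burn out
  .TTTT
  TTTTT
  .T.FT
  TTF.F
  TTTFT
Step 2: 5 trees catch fire, 4 burn out
  .TTTT
  TTTFT
  .T..F
  TF...
  TTF.F
Step 3: 6 trees catch fire, 5 burn out
  .TTFT
  TTF.F
  .F...
  F....
  TF...
Step 4: 4 trees catch fire, 6 burn out
  .TF.F
  TF...
  .....
  .....
  F....
Step 5: 2 trees catch fire, 4 burn out
  .F...
  F....
  .....
  .....
  .....
Step 6: 0 trees catch fire, 2 burn out
  .....
  .....
  .....
  .....
  .....

.....
.....
.....
.....
.....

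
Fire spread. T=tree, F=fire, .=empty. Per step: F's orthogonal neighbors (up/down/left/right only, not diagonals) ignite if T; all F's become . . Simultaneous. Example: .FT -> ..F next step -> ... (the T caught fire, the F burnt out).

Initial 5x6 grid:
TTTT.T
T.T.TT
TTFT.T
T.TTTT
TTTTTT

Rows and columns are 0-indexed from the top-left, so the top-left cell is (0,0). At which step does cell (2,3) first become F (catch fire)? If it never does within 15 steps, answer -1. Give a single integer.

Step 1: cell (2,3)='F' (+4 fires, +1 burnt)
  -> target ignites at step 1
Step 2: cell (2,3)='.' (+4 fires, +4 burnt)
Step 3: cell (2,3)='.' (+7 fires, +4 burnt)
Step 4: cell (2,3)='.' (+4 fires, +7 burnt)
Step 5: cell (2,3)='.' (+2 fires, +4 burnt)
Step 6: cell (2,3)='.' (+1 fires, +2 burnt)
Step 7: cell (2,3)='.' (+2 fires, +1 burnt)
Step 8: cell (2,3)='.' (+0 fires, +2 burnt)
  fire out at step 8

1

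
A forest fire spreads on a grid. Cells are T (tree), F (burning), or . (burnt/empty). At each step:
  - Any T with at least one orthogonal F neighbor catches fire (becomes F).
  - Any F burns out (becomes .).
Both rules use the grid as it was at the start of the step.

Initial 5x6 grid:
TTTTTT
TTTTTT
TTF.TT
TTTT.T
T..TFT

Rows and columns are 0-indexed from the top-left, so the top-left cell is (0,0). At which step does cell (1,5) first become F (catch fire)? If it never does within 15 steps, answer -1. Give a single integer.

Step 1: cell (1,5)='T' (+5 fires, +2 burnt)
Step 2: cell (1,5)='T' (+7 fires, +5 burnt)
Step 3: cell (1,5)='T' (+6 fires, +7 burnt)
Step 4: cell (1,5)='F' (+5 fires, +6 burnt)
  -> target ignites at step 4
Step 5: cell (1,5)='.' (+1 fires, +5 burnt)
Step 6: cell (1,5)='.' (+0 fires, +1 burnt)
  fire out at step 6

4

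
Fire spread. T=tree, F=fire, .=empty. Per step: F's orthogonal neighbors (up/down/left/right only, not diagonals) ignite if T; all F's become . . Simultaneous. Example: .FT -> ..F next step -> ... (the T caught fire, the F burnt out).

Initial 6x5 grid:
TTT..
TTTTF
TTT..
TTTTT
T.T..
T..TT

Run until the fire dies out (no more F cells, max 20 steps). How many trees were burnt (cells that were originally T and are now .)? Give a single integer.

Step 1: +1 fires, +1 burnt (F count now 1)
Step 2: +1 fires, +1 burnt (F count now 1)
Step 3: +3 fires, +1 burnt (F count now 3)
Step 4: +4 fires, +3 burnt (F count now 4)
Step 5: +5 fires, +4 burnt (F count now 5)
Step 6: +2 fires, +5 burnt (F count now 2)
Step 7: +1 fires, +2 burnt (F count now 1)
Step 8: +1 fires, +1 burnt (F count now 1)
Step 9: +0 fires, +1 burnt (F count now 0)
Fire out after step 9
Initially T: 20, now '.': 28
Total burnt (originally-T cells now '.'): 18

Answer: 18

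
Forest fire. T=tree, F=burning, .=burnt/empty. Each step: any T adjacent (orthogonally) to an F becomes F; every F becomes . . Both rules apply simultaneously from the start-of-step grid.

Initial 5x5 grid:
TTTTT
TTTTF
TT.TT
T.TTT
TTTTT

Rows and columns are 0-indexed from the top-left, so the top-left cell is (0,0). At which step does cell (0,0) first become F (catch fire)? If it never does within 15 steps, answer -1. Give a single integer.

Step 1: cell (0,0)='T' (+3 fires, +1 burnt)
Step 2: cell (0,0)='T' (+4 fires, +3 burnt)
Step 3: cell (0,0)='T' (+4 fires, +4 burnt)
Step 4: cell (0,0)='T' (+5 fires, +4 burnt)
Step 5: cell (0,0)='F' (+3 fires, +5 burnt)
  -> target ignites at step 5
Step 6: cell (0,0)='.' (+2 fires, +3 burnt)
Step 7: cell (0,0)='.' (+1 fires, +2 burnt)
Step 8: cell (0,0)='.' (+0 fires, +1 burnt)
  fire out at step 8

5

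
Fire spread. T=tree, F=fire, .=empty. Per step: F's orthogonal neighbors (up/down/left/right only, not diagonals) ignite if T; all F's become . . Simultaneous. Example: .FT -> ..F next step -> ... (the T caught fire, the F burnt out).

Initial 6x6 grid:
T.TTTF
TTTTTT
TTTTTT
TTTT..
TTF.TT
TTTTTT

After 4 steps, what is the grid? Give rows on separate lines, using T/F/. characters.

Step 1: 5 trees catch fire, 2 burn out
  T.TTF.
  TTTTTF
  TTTTTT
  TTFT..
  TF..TT
  TTFTTT
Step 2: 9 trees catch fire, 5 burn out
  T.TF..
  TTTTF.
  TTFTTF
  TF.F..
  F...TT
  TF.FTT
Step 3: 9 trees catch fire, 9 burn out
  T.F...
  TTFF..
  TF.FF.
  F.....
  ....TT
  F...FT
Step 4: 4 trees catch fire, 9 burn out
  T.....
  TF....
  F.....
  ......
  ....FT
  .....F

T.....
TF....
F.....
......
....FT
.....F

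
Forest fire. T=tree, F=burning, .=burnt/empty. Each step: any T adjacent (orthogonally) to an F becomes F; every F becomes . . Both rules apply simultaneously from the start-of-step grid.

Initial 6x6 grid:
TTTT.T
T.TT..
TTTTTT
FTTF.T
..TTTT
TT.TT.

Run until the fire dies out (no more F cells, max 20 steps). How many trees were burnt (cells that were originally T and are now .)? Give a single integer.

Step 1: +5 fires, +2 burnt (F count now 5)
Step 2: +8 fires, +5 burnt (F count now 8)
Step 3: +6 fires, +8 burnt (F count now 6)
Step 4: +3 fires, +6 burnt (F count now 3)
Step 5: +0 fires, +3 burnt (F count now 0)
Fire out after step 5
Initially T: 25, now '.': 33
Total burnt (originally-T cells now '.'): 22

Answer: 22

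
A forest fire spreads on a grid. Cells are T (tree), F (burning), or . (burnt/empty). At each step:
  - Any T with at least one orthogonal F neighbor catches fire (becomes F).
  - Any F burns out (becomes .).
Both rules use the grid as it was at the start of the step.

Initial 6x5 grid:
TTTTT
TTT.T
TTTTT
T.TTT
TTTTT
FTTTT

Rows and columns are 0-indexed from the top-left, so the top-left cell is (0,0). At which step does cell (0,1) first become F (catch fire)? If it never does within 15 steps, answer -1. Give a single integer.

Step 1: cell (0,1)='T' (+2 fires, +1 burnt)
Step 2: cell (0,1)='T' (+3 fires, +2 burnt)
Step 3: cell (0,1)='T' (+3 fires, +3 burnt)
Step 4: cell (0,1)='T' (+5 fires, +3 burnt)
Step 5: cell (0,1)='T' (+5 fires, +5 burnt)
Step 6: cell (0,1)='F' (+4 fires, +5 burnt)
  -> target ignites at step 6
Step 7: cell (0,1)='.' (+2 fires, +4 burnt)
Step 8: cell (0,1)='.' (+2 fires, +2 burnt)
Step 9: cell (0,1)='.' (+1 fires, +2 burnt)
Step 10: cell (0,1)='.' (+0 fires, +1 burnt)
  fire out at step 10

6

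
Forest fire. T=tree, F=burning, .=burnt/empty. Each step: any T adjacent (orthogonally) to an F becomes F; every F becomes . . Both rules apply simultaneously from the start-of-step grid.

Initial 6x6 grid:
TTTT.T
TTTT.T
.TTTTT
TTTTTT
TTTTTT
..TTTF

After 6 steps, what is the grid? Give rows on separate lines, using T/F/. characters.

Step 1: 2 trees catch fire, 1 burn out
  TTTT.T
  TTTT.T
  .TTTTT
  TTTTTT
  TTTTTF
  ..TTF.
Step 2: 3 trees catch fire, 2 burn out
  TTTT.T
  TTTT.T
  .TTTTT
  TTTTTF
  TTTTF.
  ..TF..
Step 3: 4 trees catch fire, 3 burn out
  TTTT.T
  TTTT.T
  .TTTTF
  TTTTF.
  TTTF..
  ..F...
Step 4: 4 trees catch fire, 4 burn out
  TTTT.T
  TTTT.F
  .TTTF.
  TTTF..
  TTF...
  ......
Step 5: 4 trees catch fire, 4 burn out
  TTTT.F
  TTTT..
  .TTF..
  TTF...
  TF....
  ......
Step 6: 4 trees catch fire, 4 burn out
  TTTT..
  TTTF..
  .TF...
  TF....
  F.....
  ......

TTTT..
TTTF..
.TF...
TF....
F.....
......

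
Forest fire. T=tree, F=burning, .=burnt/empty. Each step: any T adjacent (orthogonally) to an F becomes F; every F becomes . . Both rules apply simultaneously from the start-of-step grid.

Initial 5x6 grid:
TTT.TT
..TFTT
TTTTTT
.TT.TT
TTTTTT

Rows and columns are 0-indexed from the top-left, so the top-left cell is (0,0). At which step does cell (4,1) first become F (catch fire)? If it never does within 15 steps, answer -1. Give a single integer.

Step 1: cell (4,1)='T' (+3 fires, +1 burnt)
Step 2: cell (4,1)='T' (+5 fires, +3 burnt)
Step 3: cell (4,1)='T' (+6 fires, +5 burnt)
Step 4: cell (4,1)='T' (+6 fires, +6 burnt)
Step 5: cell (4,1)='F' (+3 fires, +6 burnt)
  -> target ignites at step 5
Step 6: cell (4,1)='.' (+1 fires, +3 burnt)
Step 7: cell (4,1)='.' (+0 fires, +1 burnt)
  fire out at step 7

5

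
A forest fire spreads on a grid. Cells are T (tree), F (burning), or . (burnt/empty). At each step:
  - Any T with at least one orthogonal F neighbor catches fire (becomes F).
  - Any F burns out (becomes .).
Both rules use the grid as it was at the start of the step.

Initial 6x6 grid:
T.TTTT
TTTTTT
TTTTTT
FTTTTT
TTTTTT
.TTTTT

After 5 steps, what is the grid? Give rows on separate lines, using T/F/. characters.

Step 1: 3 trees catch fire, 1 burn out
  T.TTTT
  TTTTTT
  FTTTTT
  .FTTTT
  FTTTTT
  .TTTTT
Step 2: 4 trees catch fire, 3 burn out
  T.TTTT
  FTTTTT
  .FTTTT
  ..FTTT
  .FTTTT
  .TTTTT
Step 3: 6 trees catch fire, 4 burn out
  F.TTTT
  .FTTTT
  ..FTTT
  ...FTT
  ..FTTT
  .FTTTT
Step 4: 5 trees catch fire, 6 burn out
  ..TTTT
  ..FTTT
  ...FTT
  ....FT
  ...FTT
  ..FTTT
Step 5: 6 trees catch fire, 5 burn out
  ..FTTT
  ...FTT
  ....FT
  .....F
  ....FT
  ...FTT

..FTTT
...FTT
....FT
.....F
....FT
...FTT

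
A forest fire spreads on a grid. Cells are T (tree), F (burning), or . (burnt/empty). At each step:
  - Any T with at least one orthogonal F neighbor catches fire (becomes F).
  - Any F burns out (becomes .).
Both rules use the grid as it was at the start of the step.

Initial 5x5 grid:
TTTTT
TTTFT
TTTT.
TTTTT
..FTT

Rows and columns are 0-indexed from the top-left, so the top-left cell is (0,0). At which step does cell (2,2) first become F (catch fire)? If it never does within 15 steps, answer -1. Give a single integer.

Step 1: cell (2,2)='T' (+6 fires, +2 burnt)
Step 2: cell (2,2)='F' (+7 fires, +6 burnt)
  -> target ignites at step 2
Step 3: cell (2,2)='.' (+5 fires, +7 burnt)
Step 4: cell (2,2)='.' (+2 fires, +5 burnt)
Step 5: cell (2,2)='.' (+0 fires, +2 burnt)
  fire out at step 5

2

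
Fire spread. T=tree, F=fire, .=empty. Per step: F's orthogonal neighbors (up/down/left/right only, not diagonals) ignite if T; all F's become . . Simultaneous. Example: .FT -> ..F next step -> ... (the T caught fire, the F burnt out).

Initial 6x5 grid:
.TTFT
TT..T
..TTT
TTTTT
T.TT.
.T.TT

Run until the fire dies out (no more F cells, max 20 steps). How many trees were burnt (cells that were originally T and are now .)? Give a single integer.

Step 1: +2 fires, +1 burnt (F count now 2)
Step 2: +2 fires, +2 burnt (F count now 2)
Step 3: +2 fires, +2 burnt (F count now 2)
Step 4: +3 fires, +2 burnt (F count now 3)
Step 5: +2 fires, +3 burnt (F count now 2)
Step 6: +2 fires, +2 burnt (F count now 2)
Step 7: +3 fires, +2 burnt (F count now 3)
Step 8: +2 fires, +3 burnt (F count now 2)
Step 9: +1 fires, +2 burnt (F count now 1)
Step 10: +0 fires, +1 burnt (F count now 0)
Fire out after step 10
Initially T: 20, now '.': 29
Total burnt (originally-T cells now '.'): 19

Answer: 19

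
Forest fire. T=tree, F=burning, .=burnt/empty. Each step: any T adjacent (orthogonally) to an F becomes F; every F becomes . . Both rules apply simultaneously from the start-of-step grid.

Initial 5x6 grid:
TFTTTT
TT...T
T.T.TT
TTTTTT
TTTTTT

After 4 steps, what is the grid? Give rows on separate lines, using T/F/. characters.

Step 1: 3 trees catch fire, 1 burn out
  F.FTTT
  TF...T
  T.T.TT
  TTTTTT
  TTTTTT
Step 2: 2 trees catch fire, 3 burn out
  ...FTT
  F....T
  T.T.TT
  TTTTTT
  TTTTTT
Step 3: 2 trees catch fire, 2 burn out
  ....FT
  .....T
  F.T.TT
  TTTTTT
  TTTTTT
Step 4: 2 trees catch fire, 2 burn out
  .....F
  .....T
  ..T.TT
  FTTTTT
  TTTTTT

.....F
.....T
..T.TT
FTTTTT
TTTTTT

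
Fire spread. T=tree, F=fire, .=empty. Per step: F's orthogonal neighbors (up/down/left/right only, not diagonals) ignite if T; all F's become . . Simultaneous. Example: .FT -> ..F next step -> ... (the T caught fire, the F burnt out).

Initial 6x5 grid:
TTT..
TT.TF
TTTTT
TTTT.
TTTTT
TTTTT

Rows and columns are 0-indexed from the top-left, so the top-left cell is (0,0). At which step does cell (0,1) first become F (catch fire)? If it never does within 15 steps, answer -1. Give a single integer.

Step 1: cell (0,1)='T' (+2 fires, +1 burnt)
Step 2: cell (0,1)='T' (+1 fires, +2 burnt)
Step 3: cell (0,1)='T' (+2 fires, +1 burnt)
Step 4: cell (0,1)='T' (+3 fires, +2 burnt)
Step 5: cell (0,1)='T' (+6 fires, +3 burnt)
Step 6: cell (0,1)='F' (+6 fires, +6 burnt)
  -> target ignites at step 6
Step 7: cell (0,1)='.' (+4 fires, +6 burnt)
Step 8: cell (0,1)='.' (+1 fires, +4 burnt)
Step 9: cell (0,1)='.' (+0 fires, +1 burnt)
  fire out at step 9

6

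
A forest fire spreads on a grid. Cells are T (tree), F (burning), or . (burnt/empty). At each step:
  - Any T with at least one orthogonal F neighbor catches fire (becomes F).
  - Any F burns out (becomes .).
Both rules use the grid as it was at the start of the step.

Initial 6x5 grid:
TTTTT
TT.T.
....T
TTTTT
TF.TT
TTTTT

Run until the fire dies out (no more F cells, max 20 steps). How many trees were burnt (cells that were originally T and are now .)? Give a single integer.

Step 1: +3 fires, +1 burnt (F count now 3)
Step 2: +4 fires, +3 burnt (F count now 4)
Step 3: +2 fires, +4 burnt (F count now 2)
Step 4: +3 fires, +2 burnt (F count now 3)
Step 5: +2 fires, +3 burnt (F count now 2)
Step 6: +0 fires, +2 burnt (F count now 0)
Fire out after step 6
Initially T: 22, now '.': 22
Total burnt (originally-T cells now '.'): 14

Answer: 14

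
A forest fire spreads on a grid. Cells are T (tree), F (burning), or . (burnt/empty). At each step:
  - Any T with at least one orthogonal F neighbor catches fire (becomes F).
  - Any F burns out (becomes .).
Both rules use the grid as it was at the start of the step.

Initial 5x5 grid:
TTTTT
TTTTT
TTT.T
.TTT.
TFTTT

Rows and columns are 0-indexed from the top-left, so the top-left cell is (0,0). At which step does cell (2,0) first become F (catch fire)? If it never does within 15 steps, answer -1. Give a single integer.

Step 1: cell (2,0)='T' (+3 fires, +1 burnt)
Step 2: cell (2,0)='T' (+3 fires, +3 burnt)
Step 3: cell (2,0)='F' (+5 fires, +3 burnt)
  -> target ignites at step 3
Step 4: cell (2,0)='.' (+3 fires, +5 burnt)
Step 5: cell (2,0)='.' (+3 fires, +3 burnt)
Step 6: cell (2,0)='.' (+2 fires, +3 burnt)
Step 7: cell (2,0)='.' (+2 fires, +2 burnt)
Step 8: cell (2,0)='.' (+0 fires, +2 burnt)
  fire out at step 8

3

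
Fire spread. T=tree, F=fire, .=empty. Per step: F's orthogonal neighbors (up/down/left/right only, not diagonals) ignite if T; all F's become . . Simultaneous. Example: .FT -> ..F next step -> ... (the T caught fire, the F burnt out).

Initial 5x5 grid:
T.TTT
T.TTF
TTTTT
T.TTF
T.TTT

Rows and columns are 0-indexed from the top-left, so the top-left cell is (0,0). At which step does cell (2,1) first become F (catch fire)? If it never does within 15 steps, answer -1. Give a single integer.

Step 1: cell (2,1)='T' (+5 fires, +2 burnt)
Step 2: cell (2,1)='T' (+5 fires, +5 burnt)
Step 3: cell (2,1)='T' (+3 fires, +5 burnt)
Step 4: cell (2,1)='F' (+1 fires, +3 burnt)
  -> target ignites at step 4
Step 5: cell (2,1)='.' (+1 fires, +1 burnt)
Step 6: cell (2,1)='.' (+2 fires, +1 burnt)
Step 7: cell (2,1)='.' (+2 fires, +2 burnt)
Step 8: cell (2,1)='.' (+0 fires, +2 burnt)
  fire out at step 8

4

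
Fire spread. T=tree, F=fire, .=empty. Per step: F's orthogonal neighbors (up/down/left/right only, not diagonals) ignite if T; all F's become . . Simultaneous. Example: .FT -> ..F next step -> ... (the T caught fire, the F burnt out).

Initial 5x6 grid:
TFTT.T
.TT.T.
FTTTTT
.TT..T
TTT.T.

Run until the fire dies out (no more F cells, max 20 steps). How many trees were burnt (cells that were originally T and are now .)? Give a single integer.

Answer: 17

Derivation:
Step 1: +4 fires, +2 burnt (F count now 4)
Step 2: +4 fires, +4 burnt (F count now 4)
Step 3: +3 fires, +4 burnt (F count now 3)
Step 4: +3 fires, +3 burnt (F count now 3)
Step 5: +2 fires, +3 burnt (F count now 2)
Step 6: +1 fires, +2 burnt (F count now 1)
Step 7: +0 fires, +1 burnt (F count now 0)
Fire out after step 7
Initially T: 19, now '.': 28
Total burnt (originally-T cells now '.'): 17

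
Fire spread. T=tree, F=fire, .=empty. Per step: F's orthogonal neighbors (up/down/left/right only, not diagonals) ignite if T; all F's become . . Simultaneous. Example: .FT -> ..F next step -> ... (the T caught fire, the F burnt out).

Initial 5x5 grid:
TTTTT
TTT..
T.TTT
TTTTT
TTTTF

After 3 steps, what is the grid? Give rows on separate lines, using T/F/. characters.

Step 1: 2 trees catch fire, 1 burn out
  TTTTT
  TTT..
  T.TTT
  TTTTF
  TTTF.
Step 2: 3 trees catch fire, 2 burn out
  TTTTT
  TTT..
  T.TTF
  TTTF.
  TTF..
Step 3: 3 trees catch fire, 3 burn out
  TTTTT
  TTT..
  T.TF.
  TTF..
  TF...

TTTTT
TTT..
T.TF.
TTF..
TF...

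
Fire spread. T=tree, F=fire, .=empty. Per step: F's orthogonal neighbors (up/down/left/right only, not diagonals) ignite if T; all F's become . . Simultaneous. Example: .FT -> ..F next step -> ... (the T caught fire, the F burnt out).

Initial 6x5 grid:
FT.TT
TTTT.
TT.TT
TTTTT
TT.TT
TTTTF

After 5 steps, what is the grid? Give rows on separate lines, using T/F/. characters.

Step 1: 4 trees catch fire, 2 burn out
  .F.TT
  FTTT.
  TT.TT
  TTTTT
  TT.TF
  TTTF.
Step 2: 5 trees catch fire, 4 burn out
  ...TT
  .FTT.
  FT.TT
  TTTTF
  TT.F.
  TTF..
Step 3: 6 trees catch fire, 5 burn out
  ...TT
  ..FT.
  .F.TF
  FTTF.
  TT...
  TF...
Step 4: 7 trees catch fire, 6 burn out
  ...TT
  ...F.
  ...F.
  .FF..
  FF...
  F....
Step 5: 1 trees catch fire, 7 burn out
  ...FT
  .....
  .....
  .....
  .....
  .....

...FT
.....
.....
.....
.....
.....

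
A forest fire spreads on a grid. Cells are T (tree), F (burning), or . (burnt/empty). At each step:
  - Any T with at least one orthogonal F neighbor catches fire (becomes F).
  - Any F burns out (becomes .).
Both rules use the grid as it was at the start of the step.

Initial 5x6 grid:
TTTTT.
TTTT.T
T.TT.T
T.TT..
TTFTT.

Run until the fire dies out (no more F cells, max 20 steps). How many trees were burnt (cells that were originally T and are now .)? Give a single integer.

Answer: 19

Derivation:
Step 1: +3 fires, +1 burnt (F count now 3)
Step 2: +4 fires, +3 burnt (F count now 4)
Step 3: +3 fires, +4 burnt (F count now 3)
Step 4: +4 fires, +3 burnt (F count now 4)
Step 5: +3 fires, +4 burnt (F count now 3)
Step 6: +2 fires, +3 burnt (F count now 2)
Step 7: +0 fires, +2 burnt (F count now 0)
Fire out after step 7
Initially T: 21, now '.': 28
Total burnt (originally-T cells now '.'): 19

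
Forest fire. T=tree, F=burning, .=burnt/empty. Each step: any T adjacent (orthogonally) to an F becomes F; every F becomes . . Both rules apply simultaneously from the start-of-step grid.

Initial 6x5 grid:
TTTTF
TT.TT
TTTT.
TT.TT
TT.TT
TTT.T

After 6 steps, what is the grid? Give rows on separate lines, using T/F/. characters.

Step 1: 2 trees catch fire, 1 burn out
  TTTF.
  TT.TF
  TTTT.
  TT.TT
  TT.TT
  TTT.T
Step 2: 2 trees catch fire, 2 burn out
  TTF..
  TT.F.
  TTTT.
  TT.TT
  TT.TT
  TTT.T
Step 3: 2 trees catch fire, 2 burn out
  TF...
  TT...
  TTTF.
  TT.TT
  TT.TT
  TTT.T
Step 4: 4 trees catch fire, 2 burn out
  F....
  TF...
  TTF..
  TT.FT
  TT.TT
  TTT.T
Step 5: 4 trees catch fire, 4 burn out
  .....
  F....
  TF...
  TT..F
  TT.FT
  TTT.T
Step 6: 3 trees catch fire, 4 burn out
  .....
  .....
  F....
  TF...
  TT..F
  TTT.T

.....
.....
F....
TF...
TT..F
TTT.T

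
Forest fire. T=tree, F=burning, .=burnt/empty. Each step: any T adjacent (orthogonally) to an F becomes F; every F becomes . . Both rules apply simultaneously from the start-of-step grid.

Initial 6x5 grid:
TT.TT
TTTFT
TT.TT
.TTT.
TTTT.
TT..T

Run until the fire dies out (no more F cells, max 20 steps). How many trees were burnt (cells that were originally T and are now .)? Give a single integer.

Step 1: +4 fires, +1 burnt (F count now 4)
Step 2: +4 fires, +4 burnt (F count now 4)
Step 3: +5 fires, +4 burnt (F count now 5)
Step 4: +4 fires, +5 burnt (F count now 4)
Step 5: +1 fires, +4 burnt (F count now 1)
Step 6: +2 fires, +1 burnt (F count now 2)
Step 7: +1 fires, +2 burnt (F count now 1)
Step 8: +0 fires, +1 burnt (F count now 0)
Fire out after step 8
Initially T: 22, now '.': 29
Total burnt (originally-T cells now '.'): 21

Answer: 21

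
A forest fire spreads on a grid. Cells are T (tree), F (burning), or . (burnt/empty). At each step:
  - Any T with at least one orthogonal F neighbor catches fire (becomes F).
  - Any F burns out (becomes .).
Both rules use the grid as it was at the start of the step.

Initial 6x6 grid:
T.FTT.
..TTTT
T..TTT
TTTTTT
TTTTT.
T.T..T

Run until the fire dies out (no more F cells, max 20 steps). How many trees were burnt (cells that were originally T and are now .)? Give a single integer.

Step 1: +2 fires, +1 burnt (F count now 2)
Step 2: +2 fires, +2 burnt (F count now 2)
Step 3: +2 fires, +2 burnt (F count now 2)
Step 4: +3 fires, +2 burnt (F count now 3)
Step 5: +4 fires, +3 burnt (F count now 4)
Step 6: +4 fires, +4 burnt (F count now 4)
Step 7: +3 fires, +4 burnt (F count now 3)
Step 8: +2 fires, +3 burnt (F count now 2)
Step 9: +1 fires, +2 burnt (F count now 1)
Step 10: +0 fires, +1 burnt (F count now 0)
Fire out after step 10
Initially T: 25, now '.': 34
Total burnt (originally-T cells now '.'): 23

Answer: 23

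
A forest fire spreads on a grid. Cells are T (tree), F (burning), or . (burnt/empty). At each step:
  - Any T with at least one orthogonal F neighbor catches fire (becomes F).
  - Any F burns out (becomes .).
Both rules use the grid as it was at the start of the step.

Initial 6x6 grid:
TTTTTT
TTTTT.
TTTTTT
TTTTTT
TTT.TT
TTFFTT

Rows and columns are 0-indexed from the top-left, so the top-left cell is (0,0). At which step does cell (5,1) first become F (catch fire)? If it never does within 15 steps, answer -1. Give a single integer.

Step 1: cell (5,1)='F' (+3 fires, +2 burnt)
  -> target ignites at step 1
Step 2: cell (5,1)='.' (+5 fires, +3 burnt)
Step 3: cell (5,1)='.' (+6 fires, +5 burnt)
Step 4: cell (5,1)='.' (+6 fires, +6 burnt)
Step 5: cell (5,1)='.' (+6 fires, +6 burnt)
Step 6: cell (5,1)='.' (+4 fires, +6 burnt)
Step 7: cell (5,1)='.' (+2 fires, +4 burnt)
Step 8: cell (5,1)='.' (+0 fires, +2 burnt)
  fire out at step 8

1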